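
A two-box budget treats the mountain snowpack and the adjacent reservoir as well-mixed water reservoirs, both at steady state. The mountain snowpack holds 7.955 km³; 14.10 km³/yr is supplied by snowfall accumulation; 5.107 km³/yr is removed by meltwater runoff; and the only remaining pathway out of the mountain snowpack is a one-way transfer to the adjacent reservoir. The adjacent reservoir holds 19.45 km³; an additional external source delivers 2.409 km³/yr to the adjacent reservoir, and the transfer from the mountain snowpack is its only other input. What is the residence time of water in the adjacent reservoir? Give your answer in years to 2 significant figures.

Balance the mountain snowpack: ΣF_in = 14.100 km³/yr.
Transfer to the adjacent reservoir = ΣF_in − (5.107) = 8.9930 km³/yr.
Total input to the adjacent reservoir = 8.9930 + 2.409 = 11.402 km³/yr; at steady state this equals its total output.
τ = M / F = 19.45 / 11.402 = 1.706 yr.

1.7 yr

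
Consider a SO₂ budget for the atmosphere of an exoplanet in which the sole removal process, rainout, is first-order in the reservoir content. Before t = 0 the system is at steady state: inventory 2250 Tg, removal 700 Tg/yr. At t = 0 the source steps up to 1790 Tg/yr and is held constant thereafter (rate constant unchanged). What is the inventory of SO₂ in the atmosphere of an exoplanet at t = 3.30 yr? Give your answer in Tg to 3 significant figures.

4500 Tg

Residence time τ = M₀/F₀ = 3.214 yr. The eventual steady state is M_∞ = M₀·(F₁/F₀) = 2250 × 1790/700 = 5753.6 Tg.
The anomaly ΔM(t) = M(t) − M_∞ decays as ΔM₀·e^(−t/τ) with ΔM₀ = 2250 − 5753.6 = −3504 Tg.
At t = 3.30 yr, e^(−t/τ) = e^(−1.027) = 0.3582, so ΔM = −1255 Tg and M = 5753.6 − 1255 = 4498.6 Tg.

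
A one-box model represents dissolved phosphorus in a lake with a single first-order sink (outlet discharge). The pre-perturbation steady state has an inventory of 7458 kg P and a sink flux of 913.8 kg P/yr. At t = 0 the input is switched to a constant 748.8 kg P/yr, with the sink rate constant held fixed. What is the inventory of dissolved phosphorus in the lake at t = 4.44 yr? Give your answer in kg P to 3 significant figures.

6890 kg P

Residence time τ = M₀/F₀ = 8.162 yr. The eventual steady state is M_∞ = M₀·(F₁/F₀) = 7458 × 748.8/913.8 = 6111.3 kg P.
The anomaly ΔM(t) = M(t) − M_∞ decays as ΔM₀·e^(−t/τ) with ΔM₀ = 7458 − 6111.3 = 1347 kg P.
At t = 4.44 yr, e^(−t/τ) = e^(−0.5440) = 0.5804, so ΔM = 781.6 kg P and M = 6111.3 + 781.6 = 6893.0 kg P.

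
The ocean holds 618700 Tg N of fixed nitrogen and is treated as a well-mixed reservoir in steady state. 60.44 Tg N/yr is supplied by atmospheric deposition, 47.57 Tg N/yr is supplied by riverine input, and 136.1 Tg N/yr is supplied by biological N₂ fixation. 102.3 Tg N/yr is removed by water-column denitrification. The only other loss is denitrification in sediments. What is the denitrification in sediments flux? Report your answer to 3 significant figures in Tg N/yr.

142 Tg N/yr

At steady state ΣF_in = ΣF_out.
ΣF_in = 60.44 + 47.57 + 136.1 = 244.11 Tg N/yr.
Denitrification in sediments flux = ΣF_in − (102.3) = 244.11 − 102.3 = 141.8 Tg N/yr.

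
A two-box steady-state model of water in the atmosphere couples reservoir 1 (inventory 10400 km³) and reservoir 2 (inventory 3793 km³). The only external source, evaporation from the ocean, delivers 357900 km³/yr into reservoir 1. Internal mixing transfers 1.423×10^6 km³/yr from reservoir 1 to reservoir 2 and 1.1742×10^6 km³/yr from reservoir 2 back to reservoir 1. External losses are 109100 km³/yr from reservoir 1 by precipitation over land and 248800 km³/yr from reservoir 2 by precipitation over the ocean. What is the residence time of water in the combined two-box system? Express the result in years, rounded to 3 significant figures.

0.0397 yr

For the system as a whole, the A↔B exchange is internal and contributes nothing to the throughput; only the external sinks remove mass.
M_total = 10400 + 3793 = 14193 km³.
ΣF_external_out = 109100 + 248800 = 357900 km³/yr.
τ = M_total / ΣF_ext = 14193 / 357900 = 0.03966 yr.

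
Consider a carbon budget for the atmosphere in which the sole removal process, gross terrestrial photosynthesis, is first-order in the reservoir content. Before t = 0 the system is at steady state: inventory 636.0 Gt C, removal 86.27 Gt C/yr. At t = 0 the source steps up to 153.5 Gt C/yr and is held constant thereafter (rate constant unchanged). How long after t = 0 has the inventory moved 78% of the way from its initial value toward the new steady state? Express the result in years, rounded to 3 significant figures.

τ = M₀/F₀ = 636.0/86.27 = 7.372 yr.
The remaining gap fraction is e^(−t/τ); 78% covered ⇒ e^(−t/τ) = 0.220.
t = −τ ln(0.220) = 7.372 × 1.514 = 11.16 yr.

11.2 yr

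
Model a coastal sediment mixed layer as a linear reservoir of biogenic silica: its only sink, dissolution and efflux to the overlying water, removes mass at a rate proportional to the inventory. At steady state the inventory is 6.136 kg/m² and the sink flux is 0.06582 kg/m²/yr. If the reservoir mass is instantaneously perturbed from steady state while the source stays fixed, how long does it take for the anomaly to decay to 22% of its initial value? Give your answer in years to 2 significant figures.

For a linear reservoir the anomaly decays as exp(−t/τ) with τ = M/F = 6.136/0.06582 = 93.22 yr.
exp(−t/τ) = 0.22 ⇒ t = −τ ln(0.22) = 93.22 × 1.514 = 141.2 yr.

140 yr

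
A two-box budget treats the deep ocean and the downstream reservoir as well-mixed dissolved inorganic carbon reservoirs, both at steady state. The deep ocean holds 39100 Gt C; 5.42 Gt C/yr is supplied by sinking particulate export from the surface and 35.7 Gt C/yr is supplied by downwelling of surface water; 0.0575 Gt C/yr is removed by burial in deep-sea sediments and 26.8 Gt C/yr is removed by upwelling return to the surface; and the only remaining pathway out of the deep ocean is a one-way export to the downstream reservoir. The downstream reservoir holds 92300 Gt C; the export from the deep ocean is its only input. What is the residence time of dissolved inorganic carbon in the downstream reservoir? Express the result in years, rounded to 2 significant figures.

6500 yr

Balance the deep ocean: ΣF_in = 5.42 + 35.7 = 41.120 Gt C/yr.
Export to the downstream reservoir = ΣF_in − (0.0575 + 26.8) = 14.263 Gt C/yr.
At steady state the output of the downstream reservoir equals its input, 14.263 Gt C/yr.
τ = M / F = 92300 / 14.263 = 6472 yr.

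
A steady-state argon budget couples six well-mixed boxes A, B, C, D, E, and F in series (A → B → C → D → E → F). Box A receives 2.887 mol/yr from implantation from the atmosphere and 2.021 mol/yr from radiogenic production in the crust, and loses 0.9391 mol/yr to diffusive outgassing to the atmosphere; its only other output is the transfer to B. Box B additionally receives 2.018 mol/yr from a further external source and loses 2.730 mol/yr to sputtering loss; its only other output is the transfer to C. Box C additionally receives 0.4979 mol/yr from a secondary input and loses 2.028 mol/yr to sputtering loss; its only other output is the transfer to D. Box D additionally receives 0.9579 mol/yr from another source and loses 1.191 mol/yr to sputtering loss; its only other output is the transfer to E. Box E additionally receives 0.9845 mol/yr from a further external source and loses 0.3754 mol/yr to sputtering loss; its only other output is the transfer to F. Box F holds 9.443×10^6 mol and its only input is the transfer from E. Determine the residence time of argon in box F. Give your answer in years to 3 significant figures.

Box A: F(A→B) = (2.887 + 2.021) − 0.9391 = 3.9689 mol/yr.
Box B: F(B→C) = (3.9689 + 2.018) − 2.730 = 3.2569 mol/yr.
Box C: F(C→D) = (3.2569 + 0.4979) − 2.028 = 1.7268 mol/yr.
Box D: F(D→E) = (1.7268 + 0.9579) − 1.191 = 1.4937 mol/yr.
Box E: F(E→F) = (1.4937 + 0.9845) − 0.3754 = 2.1028 mol/yr.
Box F throughput = its input = 2.1028 mol/yr; τ = 9.443×10^6 / 2.1028 = 4.491×10^6 yr.

4.49×10^6 yr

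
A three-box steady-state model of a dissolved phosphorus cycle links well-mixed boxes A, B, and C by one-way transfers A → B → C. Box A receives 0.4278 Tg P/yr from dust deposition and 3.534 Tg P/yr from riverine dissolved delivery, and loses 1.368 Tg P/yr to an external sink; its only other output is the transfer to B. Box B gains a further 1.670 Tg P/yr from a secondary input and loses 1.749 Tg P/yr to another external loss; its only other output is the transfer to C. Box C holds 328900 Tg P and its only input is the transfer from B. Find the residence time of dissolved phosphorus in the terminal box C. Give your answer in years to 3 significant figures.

131000 yr

Box A: F(A→B) = (0.4278 + 3.534) − 1.368 = 2.5938 Tg P/yr.
Box B: F(B→C) = (2.5938 + 1.670) − 1.749 = 2.5148 Tg P/yr.
Box C throughput = its input = 2.5148 Tg P/yr; τ = 328900 / 2.5148 = 130800 yr.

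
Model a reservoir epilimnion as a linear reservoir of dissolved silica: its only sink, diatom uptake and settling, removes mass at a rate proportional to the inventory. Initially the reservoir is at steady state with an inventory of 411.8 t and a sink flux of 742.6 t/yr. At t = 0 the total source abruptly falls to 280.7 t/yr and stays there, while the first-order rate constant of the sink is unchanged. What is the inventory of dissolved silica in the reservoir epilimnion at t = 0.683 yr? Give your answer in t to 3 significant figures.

τ = M₀/F₀ = 411.8/742.6 = 0.5545 yr; rate constant k = 1/τ.
New steady state M_∞ = F₁/k = F₁·τ = 280.7 × 0.5545 = 155.66 t.
M(t) = M_∞ + (M₀ − M_∞)·e^(−t/τ); t/τ = 0.683/0.5545 = 1.232, so e^(−t/τ) = 0.2918.
M(t) = 155.66 + 256.1 × 0.2918 = 230.40 t.

230 t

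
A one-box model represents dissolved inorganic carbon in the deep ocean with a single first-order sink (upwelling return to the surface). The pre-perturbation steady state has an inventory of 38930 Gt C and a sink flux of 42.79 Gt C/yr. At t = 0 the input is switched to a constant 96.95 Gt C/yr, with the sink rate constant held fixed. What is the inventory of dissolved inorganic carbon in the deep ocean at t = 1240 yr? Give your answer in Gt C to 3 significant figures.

75600 Gt C

τ = M₀/F₀ = 38930/42.79 = 909.8 yr; rate constant k = 1/τ.
New steady state M_∞ = F₁/k = F₁·τ = 96.95 × 909.8 = 88204 Gt C.
M(t) = M_∞ + (M₀ − M_∞)·e^(−t/τ); t/τ = 1240/909.8 = 1.363, so e^(−t/τ) = 0.2559.
M(t) = 88204 − 49270 × 0.2559 = 75595 Gt C.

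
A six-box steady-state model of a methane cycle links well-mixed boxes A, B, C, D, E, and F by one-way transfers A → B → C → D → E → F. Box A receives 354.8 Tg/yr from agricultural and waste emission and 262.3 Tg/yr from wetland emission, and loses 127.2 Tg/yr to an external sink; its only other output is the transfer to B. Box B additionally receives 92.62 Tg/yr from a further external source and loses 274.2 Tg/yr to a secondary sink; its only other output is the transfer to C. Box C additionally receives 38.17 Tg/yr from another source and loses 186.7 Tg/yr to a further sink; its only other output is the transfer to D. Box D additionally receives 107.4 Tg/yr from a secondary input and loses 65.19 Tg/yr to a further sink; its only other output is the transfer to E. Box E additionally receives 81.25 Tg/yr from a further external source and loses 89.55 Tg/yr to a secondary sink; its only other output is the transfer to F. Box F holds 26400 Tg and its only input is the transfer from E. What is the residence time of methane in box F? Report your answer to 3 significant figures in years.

136 yr

Box A: F(A→B) = (354.8 + 262.3) − 127.2 = 489.90 Tg/yr.
Box B: F(B→C) = (489.90 + 92.62) − 274.2 = 308.32 Tg/yr.
Box C: F(C→D) = (308.32 + 38.17) − 186.7 = 159.79 Tg/yr.
Box D: F(D→E) = (159.79 + 107.4) − 65.19 = 202.00 Tg/yr.
Box E: F(E→F) = (202.00 + 81.25) − 89.55 = 193.70 Tg/yr.
Box F throughput = its input = 193.70 Tg/yr; τ = 26400 / 193.70 = 136.3 yr.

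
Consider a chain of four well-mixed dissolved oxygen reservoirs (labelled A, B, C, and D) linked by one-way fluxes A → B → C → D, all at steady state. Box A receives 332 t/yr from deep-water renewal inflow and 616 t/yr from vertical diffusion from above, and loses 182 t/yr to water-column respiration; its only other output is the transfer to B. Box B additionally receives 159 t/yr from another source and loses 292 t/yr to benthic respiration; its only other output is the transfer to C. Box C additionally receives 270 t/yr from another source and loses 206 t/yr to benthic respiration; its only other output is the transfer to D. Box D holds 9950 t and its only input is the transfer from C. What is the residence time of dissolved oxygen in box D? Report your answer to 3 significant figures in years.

14.3 yr

Box A: F(A→B) = (332 + 616) − 182 = 766.00 t/yr.
Box B: F(B→C) = (766.00 + 159) − 292 = 633.00 t/yr.
Box C: F(C→D) = (633.00 + 270) − 206 = 697.00 t/yr.
Box D throughput = its input = 697.00 t/yr; τ = 9950 / 697.00 = 14.28 yr.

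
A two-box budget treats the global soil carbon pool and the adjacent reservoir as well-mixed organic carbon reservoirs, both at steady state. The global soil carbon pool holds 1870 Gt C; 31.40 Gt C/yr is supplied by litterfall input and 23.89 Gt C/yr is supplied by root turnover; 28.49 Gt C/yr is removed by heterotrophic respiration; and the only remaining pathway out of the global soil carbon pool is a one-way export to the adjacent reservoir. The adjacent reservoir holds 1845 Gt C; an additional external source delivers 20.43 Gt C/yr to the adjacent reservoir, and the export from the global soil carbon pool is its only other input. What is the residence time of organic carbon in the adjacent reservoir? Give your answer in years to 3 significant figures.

39.1 yr

Balance the global soil carbon pool: ΣF_in = 31.40 + 23.89 = 55.290 Gt C/yr.
Export to the adjacent reservoir = ΣF_in − (28.49) = 26.800 Gt C/yr.
Total input to the adjacent reservoir = 26.800 + 20.43 = 47.230 Gt C/yr; at steady state this equals its total output.
τ = M / F = 1845 / 47.230 = 39.06 yr.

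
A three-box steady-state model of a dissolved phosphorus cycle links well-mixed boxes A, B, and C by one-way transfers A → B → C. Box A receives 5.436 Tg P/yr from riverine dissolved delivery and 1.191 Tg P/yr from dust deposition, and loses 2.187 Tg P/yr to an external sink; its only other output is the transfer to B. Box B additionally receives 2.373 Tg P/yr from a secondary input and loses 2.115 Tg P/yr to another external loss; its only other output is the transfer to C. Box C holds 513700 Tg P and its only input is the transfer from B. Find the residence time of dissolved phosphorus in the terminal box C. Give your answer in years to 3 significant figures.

109000 yr

Box A: F(A→B) = (5.436 + 1.191) − 2.187 = 4.4400 Tg P/yr.
Box B: F(B→C) = (4.4400 + 2.373) − 2.115 = 4.6980 Tg P/yr.
Box C throughput = its input = 4.6980 Tg P/yr; τ = 513700 / 4.6980 = 109300 yr.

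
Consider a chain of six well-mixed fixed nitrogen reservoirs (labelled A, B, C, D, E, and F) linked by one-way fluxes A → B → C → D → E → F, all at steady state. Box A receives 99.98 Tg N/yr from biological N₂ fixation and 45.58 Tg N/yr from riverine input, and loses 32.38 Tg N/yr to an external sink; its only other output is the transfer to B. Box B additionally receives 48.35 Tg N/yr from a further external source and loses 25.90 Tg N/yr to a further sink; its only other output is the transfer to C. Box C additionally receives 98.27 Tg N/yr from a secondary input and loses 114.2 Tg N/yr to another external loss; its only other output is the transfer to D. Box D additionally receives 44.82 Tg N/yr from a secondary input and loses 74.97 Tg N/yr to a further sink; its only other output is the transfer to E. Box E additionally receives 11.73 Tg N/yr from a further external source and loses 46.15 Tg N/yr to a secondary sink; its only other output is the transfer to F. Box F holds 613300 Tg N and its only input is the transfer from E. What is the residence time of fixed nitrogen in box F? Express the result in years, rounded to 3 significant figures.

11100 yr

Box A: F(A→B) = (99.98 + 45.58) − 32.38 = 113.18 Tg N/yr.
Box B: F(B→C) = (113.18 + 48.35) − 25.90 = 135.63 Tg N/yr.
Box C: F(C→D) = (135.63 + 98.27) − 114.2 = 119.70 Tg N/yr.
Box D: F(D→E) = (119.70 + 44.82) − 74.97 = 89.550 Tg N/yr.
Box E: F(E→F) = (89.550 + 11.73) − 46.15 = 55.130 Tg N/yr.
Box F throughput = its input = 55.130 Tg N/yr; τ = 613300 / 55.130 = 11120 yr.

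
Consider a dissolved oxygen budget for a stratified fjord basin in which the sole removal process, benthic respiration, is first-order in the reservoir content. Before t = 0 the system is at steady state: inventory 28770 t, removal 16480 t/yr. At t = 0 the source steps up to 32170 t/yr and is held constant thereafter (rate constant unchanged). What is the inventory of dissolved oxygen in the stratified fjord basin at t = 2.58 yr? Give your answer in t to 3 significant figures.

49900 t

τ = M₀/F₀ = 28770/16480 = 1.746 yr; rate constant k = 1/τ.
New steady state M_∞ = F₁/k = F₁·τ = 32170 × 1.746 = 56161 t.
M(t) = M_∞ + (M₀ − M_∞)·e^(−t/τ); t/τ = 2.58/1.746 = 1.478, so e^(−t/τ) = 0.2281.
M(t) = 56161 − 27390 × 0.2281 = 49912 t.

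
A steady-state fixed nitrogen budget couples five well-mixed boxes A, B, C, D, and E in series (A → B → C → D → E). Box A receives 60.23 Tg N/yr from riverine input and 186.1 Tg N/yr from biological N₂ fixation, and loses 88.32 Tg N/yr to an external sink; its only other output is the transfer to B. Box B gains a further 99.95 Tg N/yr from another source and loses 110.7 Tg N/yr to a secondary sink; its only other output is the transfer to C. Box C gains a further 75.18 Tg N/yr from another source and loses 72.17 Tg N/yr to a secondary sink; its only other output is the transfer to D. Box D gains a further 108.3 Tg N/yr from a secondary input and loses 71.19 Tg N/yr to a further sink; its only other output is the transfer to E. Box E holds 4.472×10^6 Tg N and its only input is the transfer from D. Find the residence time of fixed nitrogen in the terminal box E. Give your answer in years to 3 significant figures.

23900 yr

Box A: F(A→B) = (60.23 + 186.1) − 88.32 = 158.01 Tg N/yr.
Box B: F(B→C) = (158.01 + 99.95) − 110.7 = 147.26 Tg N/yr.
Box C: F(C→D) = (147.26 + 75.18) − 72.17 = 150.27 Tg N/yr.
Box D: F(D→E) = (150.27 + 108.3) − 71.19 = 187.38 Tg N/yr.
Box E throughput = its input = 187.38 Tg N/yr; τ = 4.472×10^6 / 187.38 = 23870 yr.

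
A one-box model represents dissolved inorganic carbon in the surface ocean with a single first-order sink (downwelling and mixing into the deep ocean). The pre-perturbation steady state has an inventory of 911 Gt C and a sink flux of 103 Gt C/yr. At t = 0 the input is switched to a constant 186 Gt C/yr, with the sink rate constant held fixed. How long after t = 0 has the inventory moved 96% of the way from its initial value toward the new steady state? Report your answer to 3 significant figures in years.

τ = M₀/F₀ = 911/103 = 8.845 yr.
The remaining gap fraction is e^(−t/τ); 96% covered ⇒ e^(−t/τ) = 0.0400.
t = −τ ln(0.0400) = 8.845 × 3.219 = 28.47 yr.

28.5 yr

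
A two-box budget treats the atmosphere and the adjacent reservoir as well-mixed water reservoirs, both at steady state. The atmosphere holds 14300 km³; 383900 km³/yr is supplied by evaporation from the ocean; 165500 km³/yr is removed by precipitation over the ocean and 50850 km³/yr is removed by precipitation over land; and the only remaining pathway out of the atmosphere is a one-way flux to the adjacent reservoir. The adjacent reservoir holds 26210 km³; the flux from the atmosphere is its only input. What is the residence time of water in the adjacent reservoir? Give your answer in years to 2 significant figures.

0.16 yr

Balance the atmosphere: ΣF_in = 383900 km³/yr.
Flux to the adjacent reservoir = ΣF_in − (165500 + 50850) = 167550 km³/yr.
At steady state the output of the adjacent reservoir equals its input, 167550 km³/yr.
τ = M / F = 26210 / 167550 = 0.1564 yr.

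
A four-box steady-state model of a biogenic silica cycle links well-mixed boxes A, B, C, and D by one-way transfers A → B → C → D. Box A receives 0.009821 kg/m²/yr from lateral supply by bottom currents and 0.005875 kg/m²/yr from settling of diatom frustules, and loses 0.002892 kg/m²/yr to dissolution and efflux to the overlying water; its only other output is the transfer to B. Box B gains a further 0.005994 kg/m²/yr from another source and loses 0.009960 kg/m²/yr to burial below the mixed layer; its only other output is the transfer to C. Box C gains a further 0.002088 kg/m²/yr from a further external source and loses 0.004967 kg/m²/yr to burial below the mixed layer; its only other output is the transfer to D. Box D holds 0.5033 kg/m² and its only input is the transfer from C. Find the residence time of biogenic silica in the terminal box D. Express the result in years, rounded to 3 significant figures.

84.5 yr

Box A: F(A→B) = (0.009821 + 0.005875) − 0.002892 = 0.012804 kg/m²/yr.
Box B: F(B→C) = (0.012804 + 0.005994) − 0.009960 = 0.0088380 kg/m²/yr.
Box C: F(C→D) = (0.0088380 + 0.002088) − 0.004967 = 0.0059590 kg/m²/yr.
Box D throughput = its input = 0.0059590 kg/m²/yr; τ = 0.5033 / 0.0059590 = 84.46 yr.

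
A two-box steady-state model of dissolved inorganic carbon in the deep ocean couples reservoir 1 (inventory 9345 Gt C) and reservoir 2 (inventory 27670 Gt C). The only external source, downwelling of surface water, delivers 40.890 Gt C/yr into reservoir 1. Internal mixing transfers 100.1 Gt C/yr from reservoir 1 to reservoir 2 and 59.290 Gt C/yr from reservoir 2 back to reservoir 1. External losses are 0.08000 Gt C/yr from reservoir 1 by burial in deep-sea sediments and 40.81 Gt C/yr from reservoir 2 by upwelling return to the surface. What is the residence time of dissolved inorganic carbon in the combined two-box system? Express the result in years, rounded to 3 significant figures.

905 yr

Residence time in the combined system uses the total inventory and the total *external* removal — internal exchanges between the two boxes cancel.
M_total = 9345 + 27670 = 37015 Gt C.
ΣF_external_out = 0.08000 + 40.81 = 40.890 Gt C/yr.
τ = M_total / ΣF_ext = 37015 / 40.890 = 905.2 yr.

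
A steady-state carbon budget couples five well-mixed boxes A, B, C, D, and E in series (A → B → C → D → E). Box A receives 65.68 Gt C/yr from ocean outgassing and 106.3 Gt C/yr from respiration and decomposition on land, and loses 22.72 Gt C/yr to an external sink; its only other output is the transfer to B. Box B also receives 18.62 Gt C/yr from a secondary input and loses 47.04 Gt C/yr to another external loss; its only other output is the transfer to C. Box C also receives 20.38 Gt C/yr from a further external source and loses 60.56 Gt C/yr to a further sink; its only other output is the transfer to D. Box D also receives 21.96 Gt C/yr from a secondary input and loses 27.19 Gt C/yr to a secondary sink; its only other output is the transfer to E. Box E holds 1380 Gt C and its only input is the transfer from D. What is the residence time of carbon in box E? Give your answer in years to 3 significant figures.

18.3 yr

Box A: F(A→B) = (65.68 + 106.3) − 22.72 = 149.26 Gt C/yr.
Box B: F(B→C) = (149.26 + 18.62) − 47.04 = 120.84 Gt C/yr.
Box C: F(C→D) = (120.84 + 20.38) − 60.56 = 80.660 Gt C/yr.
Box D: F(D→E) = (80.660 + 21.96) − 27.19 = 75.430 Gt C/yr.
Box E throughput = its input = 75.430 Gt C/yr; τ = 1380 / 75.430 = 18.30 yr.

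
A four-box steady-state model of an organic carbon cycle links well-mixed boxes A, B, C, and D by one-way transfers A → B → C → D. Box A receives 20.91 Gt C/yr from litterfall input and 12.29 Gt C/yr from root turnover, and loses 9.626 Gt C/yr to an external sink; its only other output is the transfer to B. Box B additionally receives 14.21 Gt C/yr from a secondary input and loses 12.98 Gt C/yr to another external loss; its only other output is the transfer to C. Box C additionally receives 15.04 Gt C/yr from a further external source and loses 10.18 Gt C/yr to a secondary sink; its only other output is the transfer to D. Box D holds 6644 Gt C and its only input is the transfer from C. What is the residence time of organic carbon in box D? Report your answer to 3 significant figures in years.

224 yr

Box A: F(A→B) = (20.91 + 12.29) − 9.626 = 23.574 Gt C/yr.
Box B: F(B→C) = (23.574 + 14.21) − 12.98 = 24.804 Gt C/yr.
Box C: F(C→D) = (24.804 + 15.04) − 10.18 = 29.664 Gt C/yr.
Box D throughput = its input = 29.664 Gt C/yr; τ = 6644 / 29.664 = 224.0 yr.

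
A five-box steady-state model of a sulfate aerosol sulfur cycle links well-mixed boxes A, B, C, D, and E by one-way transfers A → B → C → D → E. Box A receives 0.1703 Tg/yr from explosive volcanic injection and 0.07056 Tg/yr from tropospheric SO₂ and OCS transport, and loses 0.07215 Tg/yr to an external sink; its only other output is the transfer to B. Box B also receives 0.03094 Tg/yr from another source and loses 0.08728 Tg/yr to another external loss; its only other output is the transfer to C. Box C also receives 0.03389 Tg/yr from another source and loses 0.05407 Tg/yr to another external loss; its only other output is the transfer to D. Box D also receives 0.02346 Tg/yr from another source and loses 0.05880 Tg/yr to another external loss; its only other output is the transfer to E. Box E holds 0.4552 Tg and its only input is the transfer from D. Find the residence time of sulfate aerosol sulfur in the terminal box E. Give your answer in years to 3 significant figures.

Box A: F(A→B) = (0.1703 + 0.07056) − 0.07215 = 0.16871 Tg/yr.
Box B: F(B→C) = (0.16871 + 0.03094) − 0.08728 = 0.11237 Tg/yr.
Box C: F(C→D) = (0.11237 + 0.03389) − 0.05407 = 0.092190 Tg/yr.
Box D: F(D→E) = (0.092190 + 0.02346) − 0.05880 = 0.056850 Tg/yr.
Box E throughput = its input = 0.056850 Tg/yr; τ = 0.4552 / 0.056850 = 8.007 yr.

8.01 yr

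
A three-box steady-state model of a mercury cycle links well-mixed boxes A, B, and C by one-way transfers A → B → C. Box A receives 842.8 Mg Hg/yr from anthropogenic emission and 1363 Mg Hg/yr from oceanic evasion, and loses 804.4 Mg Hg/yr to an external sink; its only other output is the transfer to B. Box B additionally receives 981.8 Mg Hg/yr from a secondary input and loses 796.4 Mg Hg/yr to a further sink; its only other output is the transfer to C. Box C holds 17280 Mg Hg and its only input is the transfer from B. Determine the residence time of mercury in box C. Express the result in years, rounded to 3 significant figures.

Box A: F(A→B) = (842.8 + 1363) − 804.4 = 1401.4 Mg Hg/yr.
Box B: F(B→C) = (1401.4 + 981.8) − 796.4 = 1586.8 Mg Hg/yr.
Box C throughput = its input = 1586.8 Mg Hg/yr; τ = 17280 / 1586.8 = 10.89 yr.

10.9 yr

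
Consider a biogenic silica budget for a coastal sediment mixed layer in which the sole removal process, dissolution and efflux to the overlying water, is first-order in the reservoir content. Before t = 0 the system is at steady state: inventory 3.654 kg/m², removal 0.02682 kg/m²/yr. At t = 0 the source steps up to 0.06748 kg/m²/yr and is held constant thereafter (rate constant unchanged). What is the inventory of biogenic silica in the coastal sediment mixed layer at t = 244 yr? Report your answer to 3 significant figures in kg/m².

τ = M₀/F₀ = 3.654/0.02682 = 136.2 yr; rate constant k = 1/τ.
New steady state M_∞ = F₁/k = F₁·τ = 0.06748 × 136.2 = 9.1936 kg/m².
M(t) = M_∞ + (M₀ − M_∞)·e^(−t/τ); t/τ = 244/136.2 = 1.791, so e^(−t/τ) = 0.1668.
M(t) = 9.1936 − 5.540 × 0.1668 = 8.2696 kg/m².

8.27 kg/m²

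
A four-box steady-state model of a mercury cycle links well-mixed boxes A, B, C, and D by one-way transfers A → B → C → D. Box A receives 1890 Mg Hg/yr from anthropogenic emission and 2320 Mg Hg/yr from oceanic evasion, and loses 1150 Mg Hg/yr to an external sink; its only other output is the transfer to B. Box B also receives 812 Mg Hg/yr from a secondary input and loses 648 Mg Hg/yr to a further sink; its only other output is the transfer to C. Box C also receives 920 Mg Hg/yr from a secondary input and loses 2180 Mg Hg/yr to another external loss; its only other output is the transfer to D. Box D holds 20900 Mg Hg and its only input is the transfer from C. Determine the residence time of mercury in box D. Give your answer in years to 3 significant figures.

10.6 yr

Box A: F(A→B) = (1890 + 2320) − 1150 = 3060.0 Mg Hg/yr.
Box B: F(B→C) = (3060.0 + 812) − 648 = 3224.0 Mg Hg/yr.
Box C: F(C→D) = (3224.0 + 920) − 2180 = 1964.0 Mg Hg/yr.
Box D throughput = its input = 1964.0 Mg Hg/yr; τ = 20900 / 1964.0 = 10.64 yr.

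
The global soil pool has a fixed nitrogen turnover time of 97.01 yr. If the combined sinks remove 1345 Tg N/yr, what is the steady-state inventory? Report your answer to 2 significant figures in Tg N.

130000 Tg N

τ = M/F ⇒ M = τ × F = 97.01 × 1345 = 130500 Tg N.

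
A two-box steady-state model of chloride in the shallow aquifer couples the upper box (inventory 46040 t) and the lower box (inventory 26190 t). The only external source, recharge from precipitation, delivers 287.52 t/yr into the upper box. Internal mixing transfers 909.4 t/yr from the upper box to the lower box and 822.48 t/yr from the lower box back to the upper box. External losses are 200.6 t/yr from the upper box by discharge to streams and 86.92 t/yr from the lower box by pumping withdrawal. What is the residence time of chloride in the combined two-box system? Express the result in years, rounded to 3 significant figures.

Treat the two boxes together as one reservoir: the mixing fluxes between them are internal recycling, so τ = ΣM / Σ(external losses).
M_total = 46040 + 26190 = 72230 t.
ΣF_external_out = 200.6 + 86.92 = 287.52 t/yr.
τ = M_total / ΣF_ext = 72230 / 287.52 = 251.2 yr.

251 yr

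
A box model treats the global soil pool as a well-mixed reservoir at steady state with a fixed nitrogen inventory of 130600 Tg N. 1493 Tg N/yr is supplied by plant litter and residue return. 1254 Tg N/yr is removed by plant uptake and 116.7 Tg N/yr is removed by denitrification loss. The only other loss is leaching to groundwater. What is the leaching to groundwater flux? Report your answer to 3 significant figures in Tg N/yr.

At steady state ΣF_in = ΣF_out.
ΣF_in = 1493.0 Tg N/yr.
Leaching to groundwater flux = ΣF_in − (1254 + 116.7) = 1493.0 − 1371 = 122.3 Tg N/yr.

122 Tg N/yr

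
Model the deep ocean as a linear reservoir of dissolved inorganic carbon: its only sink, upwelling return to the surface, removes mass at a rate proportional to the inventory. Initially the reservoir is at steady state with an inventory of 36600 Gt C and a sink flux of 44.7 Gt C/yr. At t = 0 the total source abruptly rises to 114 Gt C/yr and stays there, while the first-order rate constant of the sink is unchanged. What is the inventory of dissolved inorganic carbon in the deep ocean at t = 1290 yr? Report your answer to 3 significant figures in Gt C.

The sink rate constant is k = F₀/M₀ = 44.7/36600 = 0.001221 yr⁻¹.
Solving dM/dt = F₁ − kM with M(0) = M₀ gives M(t) = F₁/k + (M₀ − F₁/k)·e^(−kt).
F₁/k = 114/0.001221 = 93342 Gt C; kt = 0.001221 × 1290 = 1.575, e^(−kt) = 0.2069.
M(1290) = 93342 + (36600 − 93342) × 0.2069 = 93342 − 11740 = 81602 Gt C.

81600 Gt C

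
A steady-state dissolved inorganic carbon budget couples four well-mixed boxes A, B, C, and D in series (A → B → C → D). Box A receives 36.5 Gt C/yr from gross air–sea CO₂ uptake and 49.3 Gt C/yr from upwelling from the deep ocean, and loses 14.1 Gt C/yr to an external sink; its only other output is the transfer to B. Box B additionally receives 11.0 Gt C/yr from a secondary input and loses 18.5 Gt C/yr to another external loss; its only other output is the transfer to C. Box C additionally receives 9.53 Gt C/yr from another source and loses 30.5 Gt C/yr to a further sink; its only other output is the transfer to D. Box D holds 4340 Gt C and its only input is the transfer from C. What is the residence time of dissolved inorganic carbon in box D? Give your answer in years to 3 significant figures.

Box A: F(A→B) = (36.5 + 49.3) − 14.1 = 71.700 Gt C/yr.
Box B: F(B→C) = (71.700 + 11.0) − 18.5 = 64.200 Gt C/yr.
Box C: F(C→D) = (64.200 + 9.53) − 30.5 = 43.230 Gt C/yr.
Box D throughput = its input = 43.230 Gt C/yr; τ = 4340 / 43.230 = 100.4 yr.

100 yr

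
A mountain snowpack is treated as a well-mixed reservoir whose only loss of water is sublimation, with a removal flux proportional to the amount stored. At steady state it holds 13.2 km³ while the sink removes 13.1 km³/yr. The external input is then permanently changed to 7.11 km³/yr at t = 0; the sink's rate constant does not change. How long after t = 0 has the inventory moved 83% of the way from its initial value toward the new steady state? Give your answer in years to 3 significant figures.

τ = M₀/F₀ = 13.2/13.1 = 1.008 yr.
The remaining gap fraction is e^(−t/τ); 83% covered ⇒ e^(−t/τ) = 0.170.
t = −τ ln(0.170) = 1.008 × 1.772 = 1.785 yr.

1.79 yr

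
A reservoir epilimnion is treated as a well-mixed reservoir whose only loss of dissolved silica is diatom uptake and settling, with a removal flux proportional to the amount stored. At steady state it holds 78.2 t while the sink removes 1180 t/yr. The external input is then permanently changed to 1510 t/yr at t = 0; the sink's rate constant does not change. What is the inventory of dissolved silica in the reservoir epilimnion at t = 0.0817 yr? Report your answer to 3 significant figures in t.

93.7 t

The sink rate constant is k = F₀/M₀ = 1180/78.2 = 15.09 yr⁻¹.
Solving dM/dt = F₁ − kM with M(0) = M₀ gives M(t) = F₁/k + (M₀ − F₁/k)·e^(−kt).
F₁/k = 1510/15.09 = 100.07 t; kt = 15.09 × 0.0817 = 1.233, e^(−kt) = 0.2915.
M(0.0817) = 100.07 + (78.2 − 100.07) × 0.2915 = 100.07 − 6.374 = 93.695 t.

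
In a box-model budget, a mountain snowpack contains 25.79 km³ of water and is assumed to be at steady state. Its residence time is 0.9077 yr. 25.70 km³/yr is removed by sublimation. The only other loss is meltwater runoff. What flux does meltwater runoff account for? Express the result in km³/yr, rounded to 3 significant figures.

2.71 km³/yr

Total removal F = M/τ = 25.79 / 0.9077 = 28.41 km³/yr.
Meltwater runoff = F − (25.70) = 28.41 − 25.70 = 2.712 km³/yr.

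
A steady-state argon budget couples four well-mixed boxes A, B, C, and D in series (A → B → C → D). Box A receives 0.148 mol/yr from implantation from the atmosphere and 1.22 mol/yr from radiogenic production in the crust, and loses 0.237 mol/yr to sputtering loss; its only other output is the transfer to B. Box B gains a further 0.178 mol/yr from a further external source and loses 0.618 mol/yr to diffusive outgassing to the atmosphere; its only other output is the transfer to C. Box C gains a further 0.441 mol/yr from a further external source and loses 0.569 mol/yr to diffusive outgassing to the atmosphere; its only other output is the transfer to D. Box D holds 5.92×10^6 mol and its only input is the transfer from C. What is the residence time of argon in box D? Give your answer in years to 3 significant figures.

Box A: F(A→B) = (0.148 + 1.22) − 0.237 = 1.1310 mol/yr.
Box B: F(B→C) = (1.1310 + 0.178) − 0.618 = 0.69100 mol/yr.
Box C: F(C→D) = (0.69100 + 0.441) − 0.569 = 0.56300 mol/yr.
Box D throughput = its input = 0.56300 mol/yr; τ = 5.92×10^6 / 0.56300 = 1.052×10^7 yr.

1.05×10^7 yr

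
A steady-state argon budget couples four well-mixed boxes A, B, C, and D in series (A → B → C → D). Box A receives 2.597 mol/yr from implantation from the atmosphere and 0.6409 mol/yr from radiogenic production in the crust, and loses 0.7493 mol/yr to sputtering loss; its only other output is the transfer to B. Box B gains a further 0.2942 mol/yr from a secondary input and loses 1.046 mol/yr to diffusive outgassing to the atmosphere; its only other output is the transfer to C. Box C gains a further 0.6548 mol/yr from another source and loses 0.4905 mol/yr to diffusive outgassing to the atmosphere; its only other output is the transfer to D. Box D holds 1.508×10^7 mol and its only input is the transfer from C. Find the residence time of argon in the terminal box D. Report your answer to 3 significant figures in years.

Box A: F(A→B) = (2.597 + 0.6409) − 0.7493 = 2.4886 mol/yr.
Box B: F(B→C) = (2.4886 + 0.2942) − 1.046 = 1.7368 mol/yr.
Box C: F(C→D) = (1.7368 + 0.6548) − 0.4905 = 1.9011 mol/yr.
Box D throughput = its input = 1.9011 mol/yr; τ = 1.508×10^7 / 1.9011 = 7.932×10^6 yr.

7.93×10^6 yr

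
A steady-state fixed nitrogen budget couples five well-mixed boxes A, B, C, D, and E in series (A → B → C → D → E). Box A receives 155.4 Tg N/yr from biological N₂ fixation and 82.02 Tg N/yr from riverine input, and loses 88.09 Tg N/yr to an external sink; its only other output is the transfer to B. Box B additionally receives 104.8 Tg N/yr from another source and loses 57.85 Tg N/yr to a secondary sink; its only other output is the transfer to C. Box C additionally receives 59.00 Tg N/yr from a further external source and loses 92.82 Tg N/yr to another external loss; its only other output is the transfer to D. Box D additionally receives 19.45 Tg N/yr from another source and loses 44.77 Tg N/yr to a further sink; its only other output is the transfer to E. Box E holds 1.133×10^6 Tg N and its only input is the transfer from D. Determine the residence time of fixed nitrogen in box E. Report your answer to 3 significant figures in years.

Box A: F(A→B) = (155.4 + 82.02) − 88.09 = 149.33 Tg N/yr.
Box B: F(B→C) = (149.33 + 104.8) − 57.85 = 196.28 Tg N/yr.
Box C: F(C→D) = (196.28 + 59.00) − 92.82 = 162.46 Tg N/yr.
Box D: F(D→E) = (162.46 + 19.45) − 44.77 = 137.14 Tg N/yr.
Box E throughput = its input = 137.14 Tg N/yr; τ = 1.133×10^6 / 137.14 = 8262 yr.

8260 yr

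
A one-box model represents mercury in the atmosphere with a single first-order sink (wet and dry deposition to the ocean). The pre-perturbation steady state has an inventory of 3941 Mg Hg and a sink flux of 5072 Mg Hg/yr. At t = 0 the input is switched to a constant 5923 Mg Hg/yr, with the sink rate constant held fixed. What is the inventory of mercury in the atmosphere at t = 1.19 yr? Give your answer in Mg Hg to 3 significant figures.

4460 Mg Hg

τ = M₀/F₀ = 3941/5072 = 0.7770 yr; rate constant k = 1/τ.
New steady state M_∞ = F₁/k = F₁·τ = 5923 × 0.7770 = 4602.2 Mg Hg.
M(t) = M_∞ + (M₀ − M_∞)·e^(−t/τ); t/τ = 1.19/0.7770 = 1.532, so e^(−t/τ) = 0.2162.
M(t) = 4602.2 − 661.2 × 0.2162 = 4459.3 Mg Hg.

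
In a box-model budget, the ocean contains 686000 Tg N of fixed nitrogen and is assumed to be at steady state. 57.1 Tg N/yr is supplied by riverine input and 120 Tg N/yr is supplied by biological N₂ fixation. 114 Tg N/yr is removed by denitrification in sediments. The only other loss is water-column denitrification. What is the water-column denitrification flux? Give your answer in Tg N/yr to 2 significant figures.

63 Tg N/yr

At steady state ΣF_in = ΣF_out.
ΣF_in = 57.1 + 120 = 177.10 Tg N/yr.
Water-column denitrification flux = ΣF_in − (114) = 177.10 − 114.0 = 63.10 Tg N/yr.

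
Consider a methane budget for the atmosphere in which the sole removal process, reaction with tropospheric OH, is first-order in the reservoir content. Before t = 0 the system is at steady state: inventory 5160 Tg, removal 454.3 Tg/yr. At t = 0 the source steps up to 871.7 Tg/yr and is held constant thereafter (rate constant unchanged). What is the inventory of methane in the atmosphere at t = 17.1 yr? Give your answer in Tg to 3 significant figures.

8850 Tg

Residence time τ = M₀/F₀ = 11.36 yr. The eventual steady state is M_∞ = M₀·(F₁/F₀) = 5160 × 871.7/454.3 = 9900.9 Tg.
The anomaly ΔM(t) = M(t) − M_∞ decays as ΔM₀·e^(−t/τ) with ΔM₀ = 5160 − 9900.9 = −4741 Tg.
At t = 17.1 yr, e^(−t/τ) = e^(−1.506) = 0.2219, so ΔM = −1052 Tg and M = 9900.9 − 1052 = 8848.9 Tg.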